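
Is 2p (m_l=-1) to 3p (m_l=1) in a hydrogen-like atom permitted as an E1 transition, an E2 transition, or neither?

E2

Δl = 1 − 1 = +0; l_i + l_f = 2.
Δm_l = +2.
E1 (Δl = ±1, |Δm_l| ≤ 1): not satisfied.
E2 (Δl = 0,±2, l_i+l_f ≥ 2, |Δm_l| ≤ 2): satisfied.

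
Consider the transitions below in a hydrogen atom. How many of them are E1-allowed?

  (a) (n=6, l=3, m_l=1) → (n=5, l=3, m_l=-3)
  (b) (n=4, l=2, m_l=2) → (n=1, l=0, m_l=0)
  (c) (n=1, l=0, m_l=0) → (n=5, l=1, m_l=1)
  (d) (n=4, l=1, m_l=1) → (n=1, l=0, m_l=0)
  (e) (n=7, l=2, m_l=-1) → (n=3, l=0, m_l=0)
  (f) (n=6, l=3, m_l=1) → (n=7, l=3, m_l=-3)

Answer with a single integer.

(a) forbidden — Δl = +0 (E1 requires Δl = ±1); Δm_l = -4 (E1 requires Δm_l = 0, ±1)
(b) forbidden — Δl = -2 (E1 requires Δl = ±1); Δm_l = -2 (E1 requires Δm_l = 0, ±1)
(c) allowed
(d) allowed
(e) forbidden — Δl = -2 (E1 requires Δl = ±1)
(f) forbidden — Δl = +0 (E1 requires Δl = ±1); Δm_l = -4 (E1 requires Δm_l = 0, ±1)
Total allowed: 2 of 6.

2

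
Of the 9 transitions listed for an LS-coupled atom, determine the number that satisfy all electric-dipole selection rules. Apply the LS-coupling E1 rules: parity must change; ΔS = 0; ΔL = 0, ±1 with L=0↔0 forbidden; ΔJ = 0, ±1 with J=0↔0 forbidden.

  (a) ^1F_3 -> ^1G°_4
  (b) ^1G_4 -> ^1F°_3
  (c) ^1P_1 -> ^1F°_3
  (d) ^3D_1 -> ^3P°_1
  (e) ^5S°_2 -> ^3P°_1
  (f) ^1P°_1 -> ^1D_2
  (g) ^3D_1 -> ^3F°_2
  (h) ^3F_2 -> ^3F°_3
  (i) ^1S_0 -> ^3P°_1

(a) allowed
(b) allowed
(c) forbidden (ΔL, ΔJ fail)
(d) allowed
(e) forbidden (parity, ΔS fail)
(f) allowed
(g) allowed
(h) allowed
(i) forbidden (ΔS fails)
Total allowed: 6 of 9.

6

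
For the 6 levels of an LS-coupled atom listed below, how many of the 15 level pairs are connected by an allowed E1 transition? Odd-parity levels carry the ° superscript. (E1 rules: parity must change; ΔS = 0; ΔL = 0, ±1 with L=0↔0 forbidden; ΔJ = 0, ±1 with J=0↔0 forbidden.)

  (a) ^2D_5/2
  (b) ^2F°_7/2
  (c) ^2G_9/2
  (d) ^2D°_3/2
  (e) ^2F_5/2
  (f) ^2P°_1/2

(a)–(b): allowed.
(a)–(c): forbidden (parity, ΔL, ΔJ).
(a)–(d): allowed.
(a)–(e): forbidden (parity).
(a)–(f): forbidden (ΔJ).
(b)–(c): allowed.
(b)–(d): forbidden (parity, ΔJ).
(b)–(e): allowed.
(b)–(f): forbidden (parity, ΔL, ΔJ).
(c)–(d): forbidden (ΔL, ΔJ).
(c)–(e): forbidden (parity, ΔJ).
(c)–(f): forbidden (ΔL, ΔJ).
(d)–(e): allowed.
(d)–(f): forbidden (parity).
(e)–(f): forbidden (ΔL, ΔJ).
Allowed pairs: 5 of 15.

5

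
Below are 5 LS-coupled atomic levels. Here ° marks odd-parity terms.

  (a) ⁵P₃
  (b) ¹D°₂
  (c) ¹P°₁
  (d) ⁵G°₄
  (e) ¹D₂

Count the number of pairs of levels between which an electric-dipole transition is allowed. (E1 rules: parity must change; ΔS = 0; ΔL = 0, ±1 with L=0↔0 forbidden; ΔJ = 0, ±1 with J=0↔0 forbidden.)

(a)–(b): forbidden (ΔS).
(a)–(c): forbidden (ΔS, ΔJ).
(a)–(d): forbidden (ΔL).
(a)–(e): forbidden (parity, ΔS).
(b)–(c): forbidden (parity).
(b)–(d): forbidden (parity, ΔS, ΔL, ΔJ).
(b)–(e): allowed.
(c)–(d): forbidden (parity, ΔS, ΔL, ΔJ).
(c)–(e): allowed.
(d)–(e): forbidden (ΔS, ΔL, ΔJ).
Allowed pairs: 2 of 10.

2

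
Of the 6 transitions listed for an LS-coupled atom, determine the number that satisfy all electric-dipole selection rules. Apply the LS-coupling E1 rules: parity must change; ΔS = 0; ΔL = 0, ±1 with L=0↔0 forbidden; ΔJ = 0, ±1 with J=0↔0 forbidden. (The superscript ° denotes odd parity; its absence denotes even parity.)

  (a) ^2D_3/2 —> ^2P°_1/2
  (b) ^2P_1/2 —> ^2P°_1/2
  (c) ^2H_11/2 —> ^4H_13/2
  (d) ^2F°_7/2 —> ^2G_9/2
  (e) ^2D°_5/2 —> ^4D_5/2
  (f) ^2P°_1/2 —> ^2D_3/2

(a) allowed
(b) allowed
(c) forbidden (parity, ΔS fail)
(d) allowed
(e) forbidden (ΔS fails)
(f) allowed
Total allowed: 4 of 6.

4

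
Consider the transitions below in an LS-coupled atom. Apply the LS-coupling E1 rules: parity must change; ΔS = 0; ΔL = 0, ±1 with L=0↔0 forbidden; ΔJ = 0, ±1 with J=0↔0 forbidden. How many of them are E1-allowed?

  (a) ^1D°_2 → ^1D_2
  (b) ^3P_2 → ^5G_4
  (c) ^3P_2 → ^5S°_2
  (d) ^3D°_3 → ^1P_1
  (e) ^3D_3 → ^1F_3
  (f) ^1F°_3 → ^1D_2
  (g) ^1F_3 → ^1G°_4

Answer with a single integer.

(a) allowed
(b) forbidden (parity, ΔS, ΔL, ΔJ fail)
(c) forbidden (ΔS fails)
(d) forbidden (ΔS, ΔJ fail)
(e) forbidden (parity, ΔS fail)
(f) allowed
(g) allowed
Total allowed: 3 of 7.

3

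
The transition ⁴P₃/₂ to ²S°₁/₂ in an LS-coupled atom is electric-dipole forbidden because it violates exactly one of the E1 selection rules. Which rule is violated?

Initial level: S=3/2, L=1, J=3/2, parity even. Final level: S=1/2, L=0, J=1/2, parity odd.
Parity must change: even → odd — passes.
ΔS = 0: S: 3/2 → 1/2 — fails.
ΔL = 0, ±1 (not L=0↔0): L: 1 → 0, ΔL = -1 — passes.
ΔJ = 0, ±1 (not J=0↔0): J: 3/2 → 1/2, ΔJ = -1 — passes.

the ΔS = 0 rule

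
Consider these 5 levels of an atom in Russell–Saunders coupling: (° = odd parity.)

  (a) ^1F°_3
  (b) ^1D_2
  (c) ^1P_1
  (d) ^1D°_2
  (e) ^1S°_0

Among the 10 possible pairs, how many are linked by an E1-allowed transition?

4

(a)–(b): allowed.
(a)–(c): forbidden (ΔL, ΔJ).
(a)–(d): forbidden (parity).
(a)–(e): forbidden (parity, ΔL, ΔJ).
(b)–(c): forbidden (parity).
(b)–(d): allowed.
(b)–(e): forbidden (ΔL, ΔJ).
(c)–(d): allowed.
(c)–(e): allowed.
(d)–(e): forbidden (parity, ΔL, ΔJ).
Allowed pairs: 4 of 10.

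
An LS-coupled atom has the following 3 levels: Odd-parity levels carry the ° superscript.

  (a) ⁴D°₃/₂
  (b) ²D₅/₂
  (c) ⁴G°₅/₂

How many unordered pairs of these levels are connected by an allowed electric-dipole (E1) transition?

0

(a)–(b): forbidden (ΔS).
(a)–(c): forbidden (parity, ΔL).
(b)–(c): forbidden (ΔS, ΔL).
Allowed pairs: 0 of 3.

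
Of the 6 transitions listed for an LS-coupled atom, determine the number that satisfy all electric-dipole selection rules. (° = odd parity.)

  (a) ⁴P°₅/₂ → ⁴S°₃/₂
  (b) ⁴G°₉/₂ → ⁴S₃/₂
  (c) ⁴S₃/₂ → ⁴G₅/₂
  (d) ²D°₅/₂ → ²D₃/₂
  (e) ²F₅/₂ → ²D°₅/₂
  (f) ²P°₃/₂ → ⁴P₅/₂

(a) forbidden (parity fails)
(b) forbidden (ΔL, ΔJ fail)
(c) forbidden (parity, ΔL fail)
(d) allowed
(e) allowed
(f) forbidden (ΔS fails)
Total allowed: 2 of 6.

2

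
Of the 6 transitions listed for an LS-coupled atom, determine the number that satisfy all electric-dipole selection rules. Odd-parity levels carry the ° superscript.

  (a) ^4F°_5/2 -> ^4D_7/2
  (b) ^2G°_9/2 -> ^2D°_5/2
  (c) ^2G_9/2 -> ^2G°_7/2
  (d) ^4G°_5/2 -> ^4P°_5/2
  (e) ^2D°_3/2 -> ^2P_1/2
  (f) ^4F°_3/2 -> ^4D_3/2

(a) allowed
(b) forbidden (parity, ΔL, ΔJ fail)
(c) allowed
(d) forbidden (parity, ΔL fail)
(e) allowed
(f) allowed
Total allowed: 4 of 6.

4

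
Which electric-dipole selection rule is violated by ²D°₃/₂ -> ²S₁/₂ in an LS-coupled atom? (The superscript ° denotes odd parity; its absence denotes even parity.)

the ΔL = 0, ±1 rule

Reading off the term symbols: S 1/2→1/2, L 2→0, J 3/2→1/2, parity odd→even.
ΔL = 0, ±1 (not L=0↔0): L: 2 → 0, ΔL = -2 — ✗.
Parity must change: odd → even — ✓.
ΔS = 0: S: 1/2 → 1/2 — ✓.
ΔJ = 0, ±1 (not J=0↔0): J: 3/2 → 1/2, ΔJ = -1 — ✓.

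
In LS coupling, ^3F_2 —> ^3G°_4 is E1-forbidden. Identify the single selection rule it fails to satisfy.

the ΔJ = 0, ±1 rule

Initial level: S=1, L=3, J=2, parity even. Final level: S=1, L=4, J=4, parity odd.
ΔS = 0: S: 1 → 1 — satisfied.
ΔL = 0, ±1 (not L=0↔0): L: 3 → 4, ΔL = +1 — satisfied.
ΔJ = 0, ±1 (not J=0↔0): J: 2 → 4, ΔJ = +2 — violated.
Parity must change: even → odd — satisfied.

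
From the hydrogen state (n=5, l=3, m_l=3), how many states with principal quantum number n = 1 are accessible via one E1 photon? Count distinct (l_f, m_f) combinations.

0

E1 requires l_f ∈ {2, 4}, but neither lies in [0, 0], so no final state is reachable.
Total: 0.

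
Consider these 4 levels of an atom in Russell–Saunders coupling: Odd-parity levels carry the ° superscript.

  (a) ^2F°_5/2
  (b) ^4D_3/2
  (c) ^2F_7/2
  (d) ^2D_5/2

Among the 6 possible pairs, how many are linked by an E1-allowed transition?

(a)–(b): forbidden (ΔS).
(a)–(c): allowed.
(a)–(d): allowed.
(b)–(c): forbidden (parity, ΔS, ΔJ).
(b)–(d): forbidden (parity, ΔS).
(c)–(d): forbidden (parity).
Allowed pairs: 2 of 6.

2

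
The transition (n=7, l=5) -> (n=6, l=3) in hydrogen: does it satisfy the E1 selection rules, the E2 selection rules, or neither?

E2

Δl = 3 − 5 = -2; l_i + l_f = 8.
E1 (Δl = ±1): not satisfied.
E2 (Δl = 0,±2, l_i+l_f ≥ 2): satisfied.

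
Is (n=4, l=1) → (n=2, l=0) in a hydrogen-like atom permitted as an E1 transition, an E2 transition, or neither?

E1

Δl = 0 − 1 = -1; l_i + l_f = 1.
E1 (Δl = ±1): satisfied.
E2 (Δl = 0,±2, l_i+l_f ≥ 2): not satisfied.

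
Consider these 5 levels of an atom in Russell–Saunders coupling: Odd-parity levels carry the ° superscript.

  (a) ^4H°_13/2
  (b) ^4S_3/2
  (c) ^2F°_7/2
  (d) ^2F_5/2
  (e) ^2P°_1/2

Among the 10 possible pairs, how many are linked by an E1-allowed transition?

(a)–(b): forbidden (ΔL, ΔJ).
(a)–(c): forbidden (parity, ΔS, ΔL, ΔJ).
(a)–(d): forbidden (ΔS, ΔL, ΔJ).
(a)–(e): forbidden (parity, ΔS, ΔL, ΔJ).
(b)–(c): forbidden (ΔS, ΔL, ΔJ).
(b)–(d): forbidden (parity, ΔS, ΔL).
(b)–(e): forbidden (ΔS).
(c)–(d): allowed.
(c)–(e): forbidden (parity, ΔL, ΔJ).
(d)–(e): forbidden (ΔL, ΔJ).
Allowed pairs: 1 of 10.

1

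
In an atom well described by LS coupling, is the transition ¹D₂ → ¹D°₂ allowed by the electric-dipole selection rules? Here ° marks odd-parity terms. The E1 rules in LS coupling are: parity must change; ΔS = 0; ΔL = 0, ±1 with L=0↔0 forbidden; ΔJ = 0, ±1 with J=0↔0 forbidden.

allowed

Reading off the term symbols: S 0→0, L 2→2, J 2→2, parity even→odd.
ΔJ = 0, ±1 (not J=0↔0): J: 2 → 2, ΔJ = +0 — ok.
ΔL = 0, ±1 (not L=0↔0): L: 2 → 2, ΔL = +0 — ok.
Parity must change: even → odd — ok.
ΔS = 0: S: 0 → 0 — ok.
All four E1 rules are satisfied.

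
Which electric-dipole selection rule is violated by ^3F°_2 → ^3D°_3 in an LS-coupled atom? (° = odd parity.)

Initial level: S=1, L=3, J=2, parity odd. Final level: S=1, L=2, J=3, parity odd.
Parity must change: odd → odd — ✗.
ΔS = 0: S: 1 → 1 — ✓.
ΔL = 0, ±1 (not L=0↔0): L: 3 → 2, ΔL = -1 — ✓.
ΔJ = 0, ±1 (not J=0↔0): J: 2 → 3, ΔJ = +1 — ✓.

parity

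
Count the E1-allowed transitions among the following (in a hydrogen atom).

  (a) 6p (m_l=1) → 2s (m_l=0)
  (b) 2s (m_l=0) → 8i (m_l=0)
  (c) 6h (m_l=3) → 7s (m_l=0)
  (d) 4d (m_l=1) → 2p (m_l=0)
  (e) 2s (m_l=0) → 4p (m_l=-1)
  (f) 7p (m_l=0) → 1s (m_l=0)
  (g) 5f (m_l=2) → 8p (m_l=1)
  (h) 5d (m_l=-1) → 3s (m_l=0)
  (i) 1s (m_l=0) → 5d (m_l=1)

(a) allowed
(b) forbidden — Δl = +6 (E1 requires Δl = ±1)
(c) forbidden — Δl = -5 (E1 requires Δl = ±1); Δm_l = -3 (E1 requires Δm_l = 0, ±1)
(d) allowed
(e) allowed
(f) allowed
(g) forbidden — Δl = -2 (E1 requires Δl = ±1)
(h) forbidden — Δl = -2 (E1 requires Δl = ±1)
(i) forbidden — Δl = +2 (E1 requires Δl = ±1)
Total allowed: 4 of 9.

4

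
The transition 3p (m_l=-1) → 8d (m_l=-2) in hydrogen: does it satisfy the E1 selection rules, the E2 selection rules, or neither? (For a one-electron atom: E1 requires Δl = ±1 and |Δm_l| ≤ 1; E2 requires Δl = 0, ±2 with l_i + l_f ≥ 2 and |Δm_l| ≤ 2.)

E1

Δl = 2 − 1 = +1; l_i + l_f = 3.
Δm_l = -1.
E1 (Δl = ±1, |Δm_l| ≤ 1): satisfied.
E2 (Δl = 0,±2, l_i+l_f ≥ 2, |Δm_l| ≤ 2): not satisfied.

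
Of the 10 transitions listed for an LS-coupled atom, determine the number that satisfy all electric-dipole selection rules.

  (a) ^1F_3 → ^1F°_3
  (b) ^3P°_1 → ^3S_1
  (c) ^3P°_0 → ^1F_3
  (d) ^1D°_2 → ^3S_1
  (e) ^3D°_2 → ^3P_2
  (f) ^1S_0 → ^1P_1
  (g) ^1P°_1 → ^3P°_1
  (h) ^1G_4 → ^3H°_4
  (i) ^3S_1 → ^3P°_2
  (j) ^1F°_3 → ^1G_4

5

(a) allowed
(b) allowed
(c) forbidden (ΔS, ΔL, ΔJ fail)
(d) forbidden (ΔS, ΔL fail)
(e) allowed
(f) forbidden (parity fails)
(g) forbidden (parity, ΔS fail)
(h) forbidden (ΔS fails)
(i) allowed
(j) allowed
Total allowed: 5 of 10.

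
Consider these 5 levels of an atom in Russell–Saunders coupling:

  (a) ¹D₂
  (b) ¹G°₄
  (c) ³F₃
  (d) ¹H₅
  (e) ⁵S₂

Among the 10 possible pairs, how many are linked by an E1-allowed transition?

1

(a)–(b): forbidden (ΔL, ΔJ).
(a)–(c): forbidden (parity, ΔS).
(a)–(d): forbidden (parity, ΔL, ΔJ).
(a)–(e): forbidden (parity, ΔS, ΔL).
(b)–(c): forbidden (ΔS).
(b)–(d): allowed.
(b)–(e): forbidden (ΔS, ΔL, ΔJ).
(c)–(d): forbidden (parity, ΔS, ΔL, ΔJ).
(c)–(e): forbidden (parity, ΔS, ΔL).
(d)–(e): forbidden (parity, ΔS, ΔL, ΔJ).
Allowed pairs: 1 of 10.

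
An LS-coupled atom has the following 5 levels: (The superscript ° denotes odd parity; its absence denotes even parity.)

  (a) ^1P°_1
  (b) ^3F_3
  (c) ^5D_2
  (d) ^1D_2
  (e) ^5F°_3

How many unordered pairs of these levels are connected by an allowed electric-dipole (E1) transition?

(a)–(b): forbidden (ΔS, ΔL, ΔJ).
(a)–(c): forbidden (ΔS).
(a)–(d): allowed.
(a)–(e): forbidden (parity, ΔS, ΔL, ΔJ).
(b)–(c): forbidden (parity, ΔS).
(b)–(d): forbidden (parity, ΔS).
(b)–(e): forbidden (ΔS).
(c)–(d): forbidden (parity, ΔS).
(c)–(e): allowed.
(d)–(e): forbidden (ΔS).
Allowed pairs: 2 of 10.

2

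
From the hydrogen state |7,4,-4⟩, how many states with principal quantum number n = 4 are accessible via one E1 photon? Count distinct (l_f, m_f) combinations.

E1 requires Δl = ±1, so l_f ∈ {3, 5}; with 0 ≤ l_f ≤ n_f−1 = 3, the allowed l_f values are {3}.
For l_f = 3: m_f ∈ {m_i−1, m_i, m_i+1} ∩ [−3, 3] = {-3} → 1 state.
Total: 1.

1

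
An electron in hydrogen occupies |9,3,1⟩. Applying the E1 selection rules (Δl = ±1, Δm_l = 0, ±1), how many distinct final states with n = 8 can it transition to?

E1 requires Δl = ±1, so l_f ∈ {2, 4}; with 0 ≤ l_f ≤ n_f−1 = 7, the allowed l_f values are {2, 4}.
For l_f = 2: m_f ∈ {m_i−1, m_i, m_i+1} ∩ [−2, 2] = {0, 1, 2} → 3 states.
For l_f = 4: m_f ∈ {m_i−1, m_i, m_i+1} ∩ [−4, 4] = {0, 1, 2} → 3 states.
Total: 6.

6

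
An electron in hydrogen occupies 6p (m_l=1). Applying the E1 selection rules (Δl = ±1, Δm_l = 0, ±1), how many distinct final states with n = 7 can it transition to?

E1 requires Δl = ±1, so l_f ∈ {0, 2}; with 0 ≤ l_f ≤ n_f−1 = 6, the allowed l_f values are {0, 2}.
For l_f = 0: m_f ∈ {m_i−1, m_i, m_i+1} ∩ [−0, 0] = {0} → 1 state.
For l_f = 2: m_f ∈ {m_i−1, m_i, m_i+1} ∩ [−2, 2] = {0, 1, 2} → 3 states.
Total: 4.

4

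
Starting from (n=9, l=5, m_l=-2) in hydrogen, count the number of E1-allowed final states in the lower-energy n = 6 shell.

3

E1 requires Δl = ±1, so l_f ∈ {4, 6}; with 0 ≤ l_f ≤ n_f−1 = 5, the allowed l_f values are {4}.
For l_f = 4: m_f ∈ {m_i−1, m_i, m_i+1} ∩ [−4, 4] = {-3, -2, -1} → 3 states.
Total: 3.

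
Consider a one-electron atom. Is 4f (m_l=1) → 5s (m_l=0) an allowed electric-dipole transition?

l: 3 → 0 (Δl = -3). Δl = ±1 violated.
m_l: 1 → 0 (Δm_l = -1). |Δm_l| ≤ 1 satisfied.
The transition is electric-dipole forbidden.

forbidden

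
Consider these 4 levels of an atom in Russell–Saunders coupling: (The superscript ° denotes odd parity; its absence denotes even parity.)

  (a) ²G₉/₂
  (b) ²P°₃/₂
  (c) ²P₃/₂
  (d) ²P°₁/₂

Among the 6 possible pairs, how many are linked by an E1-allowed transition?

(a)–(b): forbidden (ΔL, ΔJ).
(a)–(c): forbidden (parity, ΔL, ΔJ).
(a)–(d): forbidden (ΔL, ΔJ).
(b)–(c): allowed.
(b)–(d): forbidden (parity).
(c)–(d): allowed.
Allowed pairs: 2 of 6.

2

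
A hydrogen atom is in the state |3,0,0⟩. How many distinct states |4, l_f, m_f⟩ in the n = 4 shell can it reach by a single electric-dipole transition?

3

E1 requires Δl = ±1, so l_f ∈ {-1, 1}; with 0 ≤ l_f ≤ n_f−1 = 3, the allowed l_f values are {1}.
For l_f = 1: m_f ∈ {m_i−1, m_i, m_i+1} ∩ [−1, 1] = {-1, 0, 1} → 3 states.
Total: 3.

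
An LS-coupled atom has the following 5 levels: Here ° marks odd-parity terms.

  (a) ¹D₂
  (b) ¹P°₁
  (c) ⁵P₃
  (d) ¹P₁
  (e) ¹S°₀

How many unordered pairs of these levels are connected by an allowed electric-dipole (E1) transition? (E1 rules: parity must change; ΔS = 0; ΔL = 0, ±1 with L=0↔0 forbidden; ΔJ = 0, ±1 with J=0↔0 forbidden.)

(a)–(b): allowed.
(a)–(c): forbidden (parity, ΔS).
(a)–(d): forbidden (parity).
(a)–(e): forbidden (ΔL, ΔJ).
(b)–(c): forbidden (ΔS, ΔJ).
(b)–(d): allowed.
(b)–(e): forbidden (parity).
(c)–(d): forbidden (parity, ΔS, ΔJ).
(c)–(e): forbidden (ΔS, ΔJ).
(d)–(e): allowed.
Allowed pairs: 3 of 10.

3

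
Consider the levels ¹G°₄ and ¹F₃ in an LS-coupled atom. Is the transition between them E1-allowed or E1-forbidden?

allowed

Initial level: S=0, L=4, J=4, parity odd. Final level: S=0, L=3, J=3, parity even.
Parity must change: odd → even — ✓.
ΔS = 0: S: 0 → 0 — ✓.
ΔL = 0, ±1 (not L=0↔0): L: 4 → 3, ΔL = -1 — ✓.
ΔJ = 0, ±1 (not J=0↔0): J: 4 → 3, ΔJ = -1 — ✓.
All four E1 rules are satisfied.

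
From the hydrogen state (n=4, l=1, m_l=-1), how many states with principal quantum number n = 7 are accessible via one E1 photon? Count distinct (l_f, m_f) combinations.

E1 requires Δl = ±1, so l_f ∈ {0, 2}; with 0 ≤ l_f ≤ n_f−1 = 6, the allowed l_f values are {0, 2}.
For l_f = 0: m_f ∈ {m_i−1, m_i, m_i+1} ∩ [−0, 0] = {0} → 1 state.
For l_f = 2: m_f ∈ {m_i−1, m_i, m_i+1} ∩ [−2, 2] = {-2, -1, 0} → 3 states.
Total: 4.

4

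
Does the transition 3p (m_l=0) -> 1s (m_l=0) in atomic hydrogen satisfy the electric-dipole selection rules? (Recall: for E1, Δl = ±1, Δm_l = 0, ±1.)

Initial l = 1, final l = 0, so Δl = -1. E1 requires Δl = ±1: passes.
m_l: 0 → 0 (Δm_l = +0). |Δm_l| ≤ 1 passes.
All E1 selection rules are satisfied.

allowed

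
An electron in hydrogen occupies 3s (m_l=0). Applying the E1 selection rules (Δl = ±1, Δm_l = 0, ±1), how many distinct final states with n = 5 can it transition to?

3

E1 requires Δl = ±1, so l_f ∈ {-1, 1}; with 0 ≤ l_f ≤ n_f−1 = 4, the allowed l_f values are {1}.
For l_f = 1: m_f ∈ {m_i−1, m_i, m_i+1} ∩ [−1, 1] = {-1, 0, 1} → 3 states.
Total: 3.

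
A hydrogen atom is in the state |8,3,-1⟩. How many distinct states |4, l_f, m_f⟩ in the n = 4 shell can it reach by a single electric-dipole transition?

3

E1 requires Δl = ±1, so l_f ∈ {2, 4}; with 0 ≤ l_f ≤ n_f−1 = 3, the allowed l_f values are {2}.
For l_f = 2: m_f ∈ {m_i−1, m_i, m_i+1} ∩ [−2, 2] = {-2, -1, 0} → 3 states.
Total: 3.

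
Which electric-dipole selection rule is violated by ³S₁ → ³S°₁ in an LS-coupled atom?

the L=0 ↔ L=0 exclusion

Initial level: S=1, L=0, J=1, parity even. Final level: S=1, L=0, J=1, parity odd.
Parity must change: even → odd — ✓.
ΔS = 0: S: 1 → 1 — ✓.
ΔL = 0, ±1 (not L=0↔0): L: 0 → 0, ΔL = +0 — ✗.
ΔJ = 0, ±1 (not J=0↔0): J: 1 → 1, ΔJ = +0 — ✓.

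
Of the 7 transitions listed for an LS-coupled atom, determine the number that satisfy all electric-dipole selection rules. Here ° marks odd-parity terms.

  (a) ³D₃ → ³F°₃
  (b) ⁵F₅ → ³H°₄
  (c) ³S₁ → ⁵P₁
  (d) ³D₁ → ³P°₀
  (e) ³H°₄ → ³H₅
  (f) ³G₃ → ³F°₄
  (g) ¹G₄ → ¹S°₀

4

(a) allowed
(b) forbidden (ΔS, ΔL fail)
(c) forbidden (parity, ΔS fail)
(d) allowed
(e) allowed
(f) allowed
(g) forbidden (ΔL, ΔJ fail)
Total allowed: 4 of 7.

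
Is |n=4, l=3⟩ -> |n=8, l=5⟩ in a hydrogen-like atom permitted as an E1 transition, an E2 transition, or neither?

Δl = 5 − 3 = +2; l_i + l_f = 8.
E1 (Δl = ±1): not satisfied.
E2 (Δl = 0,±2, l_i+l_f ≥ 2): satisfied.

E2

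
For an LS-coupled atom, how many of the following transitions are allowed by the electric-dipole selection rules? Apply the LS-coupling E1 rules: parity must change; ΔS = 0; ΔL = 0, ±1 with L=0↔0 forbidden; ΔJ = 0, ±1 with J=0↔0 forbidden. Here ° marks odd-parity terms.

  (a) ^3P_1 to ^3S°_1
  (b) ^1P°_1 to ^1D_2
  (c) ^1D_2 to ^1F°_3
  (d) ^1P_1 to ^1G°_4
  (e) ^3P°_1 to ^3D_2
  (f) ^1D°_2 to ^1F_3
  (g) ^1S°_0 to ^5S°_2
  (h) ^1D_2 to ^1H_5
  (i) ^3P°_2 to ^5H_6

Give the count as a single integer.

(a) allowed
(b) allowed
(c) allowed
(d) forbidden (ΔL, ΔJ fail)
(e) allowed
(f) allowed
(g) forbidden (parity, ΔS, ΔL, ΔJ fail)
(h) forbidden (parity, ΔL, ΔJ fail)
(i) forbidden (ΔS, ΔL, ΔJ fail)
Total allowed: 5 of 9.

5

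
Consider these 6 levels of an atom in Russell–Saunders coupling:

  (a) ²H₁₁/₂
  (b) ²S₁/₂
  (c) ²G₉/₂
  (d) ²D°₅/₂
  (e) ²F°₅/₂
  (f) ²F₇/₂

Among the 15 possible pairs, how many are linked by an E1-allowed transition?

(a)–(b): forbidden (parity, ΔL, ΔJ).
(a)–(c): forbidden (parity).
(a)–(d): forbidden (ΔL, ΔJ).
(a)–(e): forbidden (ΔL, ΔJ).
(a)–(f): forbidden (parity, ΔL, ΔJ).
(b)–(c): forbidden (parity, ΔL, ΔJ).
(b)–(d): forbidden (ΔL, ΔJ).
(b)–(e): forbidden (ΔL, ΔJ).
(b)–(f): forbidden (parity, ΔL, ΔJ).
(c)–(d): forbidden (ΔL, ΔJ).
(c)–(e): forbidden (ΔJ).
(c)–(f): forbidden (parity).
(d)–(e): forbidden (parity).
(d)–(f): allowed.
(e)–(f): allowed.
Allowed pairs: 2 of 15.

2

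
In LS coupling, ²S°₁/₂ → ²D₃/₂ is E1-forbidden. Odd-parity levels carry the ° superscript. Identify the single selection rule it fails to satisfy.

Initial level: S=1/2, L=0, J=1/2, parity odd. Final level: S=1/2, L=2, J=3/2, parity even.
ΔL = 0, ±1 (not L=0↔0): L: 0 → 2, ΔL = +2 — fails.
ΔS = 0: S: 1/2 → 1/2 — ok.
Parity must change: odd → even — ok.
ΔJ = 0, ±1 (not J=0↔0): J: 1/2 → 3/2, ΔJ = +1 — ok.

the ΔL = 0, ±1 rule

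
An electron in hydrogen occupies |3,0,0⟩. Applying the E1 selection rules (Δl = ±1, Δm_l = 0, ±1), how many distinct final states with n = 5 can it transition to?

3

E1 requires Δl = ±1, so l_f ∈ {-1, 1}; with 0 ≤ l_f ≤ n_f−1 = 4, the allowed l_f values are {1}.
For l_f = 1: m_f ∈ {m_i−1, m_i, m_i+1} ∩ [−1, 1] = {-1, 0, 1} → 3 states.
Total: 3.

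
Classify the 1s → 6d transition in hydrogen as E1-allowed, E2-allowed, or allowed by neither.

Δl = 2 − 0 = +2; l_i + l_f = 2.
E1 (Δl = ±1): not satisfied.
E2 (Δl = 0,±2, l_i+l_f ≥ 2): satisfied.

E2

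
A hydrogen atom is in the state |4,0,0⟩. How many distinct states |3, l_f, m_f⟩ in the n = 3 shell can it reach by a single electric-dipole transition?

3

E1 requires Δl = ±1, so l_f ∈ {-1, 1}; with 0 ≤ l_f ≤ n_f−1 = 2, the allowed l_f values are {1}.
For l_f = 1: m_f ∈ {m_i−1, m_i, m_i+1} ∩ [−1, 1] = {-1, 0, 1} → 3 states.
Total: 3.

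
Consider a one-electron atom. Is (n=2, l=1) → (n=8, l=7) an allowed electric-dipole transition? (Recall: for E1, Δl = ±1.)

Δl = 7 − 1 = +6; the E1 rule Δl = ±1 is ✗.
The transition is electric-dipole forbidden.

forbidden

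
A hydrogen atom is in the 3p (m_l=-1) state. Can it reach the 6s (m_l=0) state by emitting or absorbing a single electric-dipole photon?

allowed

l: 1 → 0 (Δl = -1). Δl = ±1 ok.
Δm_l = 0 − (-1) = +1. E1 requires Δm_l = 0, ±1: ok.
All E1 selection rules are satisfied.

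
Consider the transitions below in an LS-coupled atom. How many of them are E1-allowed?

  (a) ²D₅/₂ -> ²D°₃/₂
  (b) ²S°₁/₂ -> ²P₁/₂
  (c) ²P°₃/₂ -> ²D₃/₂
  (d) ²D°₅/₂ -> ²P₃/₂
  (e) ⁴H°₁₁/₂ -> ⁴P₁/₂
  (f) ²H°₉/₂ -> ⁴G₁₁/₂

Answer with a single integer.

(a) allowed
(b) allowed
(c) allowed
(d) allowed
(e) forbidden (ΔL, ΔJ fail)
(f) forbidden (ΔS fails)
Total allowed: 4 of 6.

4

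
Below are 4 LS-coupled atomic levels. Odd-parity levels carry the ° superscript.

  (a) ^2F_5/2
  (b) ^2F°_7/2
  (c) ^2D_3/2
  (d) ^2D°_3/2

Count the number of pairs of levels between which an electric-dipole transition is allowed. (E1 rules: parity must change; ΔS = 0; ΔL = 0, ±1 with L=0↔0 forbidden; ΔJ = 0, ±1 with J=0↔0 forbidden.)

(a)–(b): allowed.
(a)–(c): forbidden (parity).
(a)–(d): allowed.
(b)–(c): forbidden (ΔJ).
(b)–(d): forbidden (parity, ΔJ).
(c)–(d): allowed.
Allowed pairs: 3 of 6.

3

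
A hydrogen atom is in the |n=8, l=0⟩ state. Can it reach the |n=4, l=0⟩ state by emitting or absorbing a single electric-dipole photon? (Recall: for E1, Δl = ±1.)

Δl = 0 − 0 = +0; the E1 rule Δl = ±1 is violated.
The transition is electric-dipole forbidden.

forbidden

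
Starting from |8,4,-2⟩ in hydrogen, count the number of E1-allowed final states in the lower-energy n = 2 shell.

E1 requires l_f ∈ {3, 5}, but neither lies in [0, 1], so no final state is reachable.
Total: 0.

0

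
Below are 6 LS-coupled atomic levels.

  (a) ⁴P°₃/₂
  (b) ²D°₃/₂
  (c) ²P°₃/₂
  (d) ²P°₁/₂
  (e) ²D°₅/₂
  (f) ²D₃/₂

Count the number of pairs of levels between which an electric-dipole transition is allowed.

(a)–(b): forbidden (parity, ΔS).
(a)–(c): forbidden (parity, ΔS).
(a)–(d): forbidden (parity, ΔS).
(a)–(e): forbidden (parity, ΔS).
(a)–(f): forbidden (ΔS).
(b)–(c): forbidden (parity).
(b)–(d): forbidden (parity).
(b)–(e): forbidden (parity).
(b)–(f): allowed.
(c)–(d): forbidden (parity).
(c)–(e): forbidden (parity).
(c)–(f): allowed.
(d)–(e): forbidden (parity, ΔJ).
(d)–(f): allowed.
(e)–(f): allowed.
Allowed pairs: 4 of 15.

4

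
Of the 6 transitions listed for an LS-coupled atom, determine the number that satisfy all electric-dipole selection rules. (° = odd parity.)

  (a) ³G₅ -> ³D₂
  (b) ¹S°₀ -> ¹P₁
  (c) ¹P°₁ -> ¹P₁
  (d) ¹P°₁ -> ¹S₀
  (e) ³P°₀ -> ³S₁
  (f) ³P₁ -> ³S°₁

5

(a) forbidden (parity, ΔL, ΔJ fail)
(b) allowed
(c) allowed
(d) allowed
(e) allowed
(f) allowed
Total allowed: 5 of 6.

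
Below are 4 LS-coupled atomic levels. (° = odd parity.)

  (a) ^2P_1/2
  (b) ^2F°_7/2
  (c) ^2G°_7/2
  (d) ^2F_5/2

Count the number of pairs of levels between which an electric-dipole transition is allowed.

(a)–(b): forbidden (ΔL, ΔJ).
(a)–(c): forbidden (ΔL, ΔJ).
(a)–(d): forbidden (parity, ΔL, ΔJ).
(b)–(c): forbidden (parity).
(b)–(d): allowed.
(c)–(d): allowed.
Allowed pairs: 2 of 6.

2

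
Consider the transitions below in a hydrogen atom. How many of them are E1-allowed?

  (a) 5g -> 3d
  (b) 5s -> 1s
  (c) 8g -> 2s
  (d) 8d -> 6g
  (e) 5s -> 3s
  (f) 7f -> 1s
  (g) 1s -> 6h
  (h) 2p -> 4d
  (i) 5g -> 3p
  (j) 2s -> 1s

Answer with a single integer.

(a) forbidden — Δl = -2 (E1 requires Δl = ±1)
(b) forbidden — Δl = +0 (E1 requires Δl = ±1)
(c) forbidden — Δl = -4 (E1 requires Δl = ±1)
(d) forbidden — Δl = +2 (E1 requires Δl = ±1)
(e) forbidden — Δl = +0 (E1 requires Δl = ±1)
(f) forbidden — Δl = -3 (E1 requires Δl = ±1)
(g) forbidden — Δl = +5 (E1 requires Δl = ±1)
(h) allowed
(i) forbidden — Δl = -3 (E1 requires Δl = ±1)
(j) forbidden — Δl = +0 (E1 requires Δl = ±1)
Total allowed: 1 of 10.

1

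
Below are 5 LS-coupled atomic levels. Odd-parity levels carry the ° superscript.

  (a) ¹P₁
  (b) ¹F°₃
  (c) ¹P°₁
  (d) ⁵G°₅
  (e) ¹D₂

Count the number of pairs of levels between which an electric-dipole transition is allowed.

(a)–(b): forbidden (ΔL, ΔJ).
(a)–(c): allowed.
(a)–(d): forbidden (ΔS, ΔL, ΔJ).
(a)–(e): forbidden (parity).
(b)–(c): forbidden (parity, ΔL, ΔJ).
(b)–(d): forbidden (parity, ΔS, ΔJ).
(b)–(e): allowed.
(c)–(d): forbidden (parity, ΔS, ΔL, ΔJ).
(c)–(e): allowed.
(d)–(e): forbidden (ΔS, ΔL, ΔJ).
Allowed pairs: 3 of 10.

3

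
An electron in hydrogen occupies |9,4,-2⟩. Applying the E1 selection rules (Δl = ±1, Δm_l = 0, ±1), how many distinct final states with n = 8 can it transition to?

E1 requires Δl = ±1, so l_f ∈ {3, 5}; with 0 ≤ l_f ≤ n_f−1 = 7, the allowed l_f values are {3, 5}.
For l_f = 3: m_f ∈ {m_i−1, m_i, m_i+1} ∩ [−3, 3] = {-3, -2, -1} → 3 states.
For l_f = 5: m_f ∈ {m_i−1, m_i, m_i+1} ∩ [−5, 5] = {-3, -2, -1} → 3 states.
Total: 6.

6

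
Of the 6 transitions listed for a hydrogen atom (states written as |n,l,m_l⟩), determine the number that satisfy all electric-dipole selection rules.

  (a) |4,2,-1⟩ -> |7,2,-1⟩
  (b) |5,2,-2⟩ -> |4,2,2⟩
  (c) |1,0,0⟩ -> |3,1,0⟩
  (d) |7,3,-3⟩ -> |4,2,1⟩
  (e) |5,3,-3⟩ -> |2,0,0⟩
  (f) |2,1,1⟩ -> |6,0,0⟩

2

(a) forbidden — Δl = +0 (E1 requires Δl = ±1)
(b) forbidden — Δl = +0 (E1 requires Δl = ±1); Δm_l = +4 (E1 requires Δm_l = 0, ±1)
(c) allowed
(d) forbidden — Δm_l = +4 (E1 requires Δm_l = 0, ±1)
(e) forbidden — Δl = -3 (E1 requires Δl = ±1); Δm_l = +3 (E1 requires Δm_l = 0, ±1)
(f) allowed
Total allowed: 2 of 6.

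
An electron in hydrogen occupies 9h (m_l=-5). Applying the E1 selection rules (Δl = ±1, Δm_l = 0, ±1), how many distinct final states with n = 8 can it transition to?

E1 requires Δl = ±1, so l_f ∈ {4, 6}; with 0 ≤ l_f ≤ n_f−1 = 7, the allowed l_f values are {4, 6}.
For l_f = 4: m_f ∈ {m_i−1, m_i, m_i+1} ∩ [−4, 4] = {-4} → 1 state.
For l_f = 6: m_f ∈ {m_i−1, m_i, m_i+1} ∩ [−6, 6] = {-6, -5, -4} → 3 states.
Total: 4.

4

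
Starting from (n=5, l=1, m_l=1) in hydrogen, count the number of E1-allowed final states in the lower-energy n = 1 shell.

1

E1 requires Δl = ±1, so l_f ∈ {0, 2}; with 0 ≤ l_f ≤ n_f−1 = 0, the allowed l_f values are {0}.
For l_f = 0: m_f ∈ {m_i−1, m_i, m_i+1} ∩ [−0, 0] = {0} → 1 state.
Total: 1.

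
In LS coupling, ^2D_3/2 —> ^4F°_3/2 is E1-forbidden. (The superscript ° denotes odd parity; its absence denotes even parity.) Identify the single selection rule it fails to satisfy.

the ΔS = 0 rule

Reading off the term symbols: S 1/2→3/2, L 2→3, J 3/2→3/2, parity even→odd.
Parity must change: even → odd — ok.
ΔS = 0: S: 1/2 → 3/2 — fails.
ΔL = 0, ±1 (not L=0↔0): L: 2 → 3, ΔL = +1 — ok.
ΔJ = 0, ±1 (not J=0↔0): J: 3/2 → 3/2, ΔJ = +0 — ok.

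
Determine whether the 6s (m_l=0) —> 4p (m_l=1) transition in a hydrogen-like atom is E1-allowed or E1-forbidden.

Initial l = 0, final l = 1, so Δl = +1. E1 requires Δl = ±1: passes.
m_l: 0 → 1 (Δm_l = +1). |Δm_l| ≤ 1 passes.
All E1 selection rules are satisfied.

allowed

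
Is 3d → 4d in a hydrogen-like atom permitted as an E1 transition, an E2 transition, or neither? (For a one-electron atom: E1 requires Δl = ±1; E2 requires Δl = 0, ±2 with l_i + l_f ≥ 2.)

E2

Δl = 2 − 2 = +0; l_i + l_f = 4.
E1 (Δl = ±1): not satisfied.
E2 (Δl = 0,±2, l_i+l_f ≥ 2): satisfied.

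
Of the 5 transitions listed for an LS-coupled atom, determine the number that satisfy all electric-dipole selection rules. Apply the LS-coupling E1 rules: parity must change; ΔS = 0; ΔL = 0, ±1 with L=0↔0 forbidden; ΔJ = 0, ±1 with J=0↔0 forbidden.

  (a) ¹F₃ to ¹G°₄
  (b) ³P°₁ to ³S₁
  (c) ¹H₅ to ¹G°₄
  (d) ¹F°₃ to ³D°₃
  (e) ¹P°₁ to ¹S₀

(a) allowed
(b) allowed
(c) allowed
(d) forbidden (parity, ΔS fail)
(e) allowed
Total allowed: 4 of 5.

4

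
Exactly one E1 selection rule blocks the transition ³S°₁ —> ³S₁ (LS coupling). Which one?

the L=0 ↔ L=0 exclusion

ΔS = 0: S: 1 → 1 — passes.
Parity must change: odd → even — passes.
ΔL = 0, ±1 (not L=0↔0): L: 0 → 0, ΔL = +0 — fails.
ΔJ = 0, ±1 (not J=0↔0): J: 1 → 1, ΔJ = +0 — passes.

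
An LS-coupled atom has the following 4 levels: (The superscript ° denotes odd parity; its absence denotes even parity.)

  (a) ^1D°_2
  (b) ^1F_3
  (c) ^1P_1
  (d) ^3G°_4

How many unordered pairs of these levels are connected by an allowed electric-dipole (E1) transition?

(a)–(b): allowed.
(a)–(c): allowed.
(a)–(d): forbidden (parity, ΔS, ΔL, ΔJ).
(b)–(c): forbidden (parity, ΔL, ΔJ).
(b)–(d): forbidden (ΔS).
(c)–(d): forbidden (ΔS, ΔL, ΔJ).
Allowed pairs: 2 of 6.

2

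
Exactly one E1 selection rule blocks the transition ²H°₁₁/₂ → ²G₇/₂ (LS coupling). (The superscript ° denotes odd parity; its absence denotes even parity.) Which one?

the ΔJ = 0, ±1 rule

Parity must change: odd → even — passes.
ΔS = 0: S: 1/2 → 1/2 — passes.
ΔL = 0, ±1 (not L=0↔0): L: 5 → 4, ΔL = -1 — passes.
ΔJ = 0, ±1 (not J=0↔0): J: 11/2 → 7/2, ΔJ = -2 — fails.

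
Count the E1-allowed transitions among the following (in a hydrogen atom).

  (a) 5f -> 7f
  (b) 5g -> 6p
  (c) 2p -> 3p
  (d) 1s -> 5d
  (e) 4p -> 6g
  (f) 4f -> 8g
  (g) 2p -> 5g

(a) forbidden — Δl = +0 (E1 requires Δl = ±1)
(b) forbidden — Δl = -3 (E1 requires Δl = ±1)
(c) forbidden — Δl = +0 (E1 requires Δl = ±1)
(d) forbidden — Δl = +2 (E1 requires Δl = ±1)
(e) forbidden — Δl = +3 (E1 requires Δl = ±1)
(f) allowed
(g) forbidden — Δl = +3 (E1 requires Δl = ±1)
Total allowed: 1 of 7.

1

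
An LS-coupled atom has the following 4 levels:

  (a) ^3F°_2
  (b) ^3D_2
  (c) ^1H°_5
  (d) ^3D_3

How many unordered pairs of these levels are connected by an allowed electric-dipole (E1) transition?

(a)–(b): allowed.
(a)–(c): forbidden (parity, ΔS, ΔL, ΔJ).
(a)–(d): allowed.
(b)–(c): forbidden (ΔS, ΔL, ΔJ).
(b)–(d): forbidden (parity).
(c)–(d): forbidden (ΔS, ΔL, ΔJ).
Allowed pairs: 2 of 6.

2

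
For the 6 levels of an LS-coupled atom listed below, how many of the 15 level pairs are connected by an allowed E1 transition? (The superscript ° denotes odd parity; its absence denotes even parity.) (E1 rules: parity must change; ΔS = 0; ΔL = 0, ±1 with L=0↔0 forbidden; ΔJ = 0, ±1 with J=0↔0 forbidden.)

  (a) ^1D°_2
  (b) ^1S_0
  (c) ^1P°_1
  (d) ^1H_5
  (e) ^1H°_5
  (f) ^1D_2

4

(a)–(b): forbidden (ΔL, ΔJ).
(a)–(c): forbidden (parity).
(a)–(d): forbidden (ΔL, ΔJ).
(a)–(e): forbidden (parity, ΔL, ΔJ).
(a)–(f): allowed.
(b)–(c): allowed.
(b)–(d): forbidden (parity, ΔL, ΔJ).
(b)–(e): forbidden (ΔL, ΔJ).
(b)–(f): forbidden (parity, ΔL, ΔJ).
(c)–(d): forbidden (ΔL, ΔJ).
(c)–(e): forbidden (parity, ΔL, ΔJ).
(c)–(f): allowed.
(d)–(e): allowed.
(d)–(f): forbidden (parity, ΔL, ΔJ).
(e)–(f): forbidden (ΔL, ΔJ).
Allowed pairs: 4 of 15.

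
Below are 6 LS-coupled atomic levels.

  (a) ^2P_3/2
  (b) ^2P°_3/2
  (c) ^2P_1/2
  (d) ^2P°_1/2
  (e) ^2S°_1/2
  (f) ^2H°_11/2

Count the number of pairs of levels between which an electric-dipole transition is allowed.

(a)–(b): allowed.
(a)–(c): forbidden (parity).
(a)–(d): allowed.
(a)–(e): allowed.
(a)–(f): forbidden (ΔL, ΔJ).
(b)–(c): allowed.
(b)–(d): forbidden (parity).
(b)–(e): forbidden (parity).
(b)–(f): forbidden (parity, ΔL, ΔJ).
(c)–(d): allowed.
(c)–(e): allowed.
(c)–(f): forbidden (ΔL, ΔJ).
(d)–(e): forbidden (parity).
(d)–(f): forbidden (parity, ΔL, ΔJ).
(e)–(f): forbidden (parity, ΔL, ΔJ).
Allowed pairs: 6 of 15.

6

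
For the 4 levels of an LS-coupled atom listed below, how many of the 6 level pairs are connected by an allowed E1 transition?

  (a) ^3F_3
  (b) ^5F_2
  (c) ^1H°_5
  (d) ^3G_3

0

(a)–(b): forbidden (parity, ΔS).
(a)–(c): forbidden (ΔS, ΔL, ΔJ).
(a)–(d): forbidden (parity).
(b)–(c): forbidden (ΔS, ΔL, ΔJ).
(b)–(d): forbidden (parity, ΔS).
(c)–(d): forbidden (ΔS, ΔJ).
Allowed pairs: 0 of 6.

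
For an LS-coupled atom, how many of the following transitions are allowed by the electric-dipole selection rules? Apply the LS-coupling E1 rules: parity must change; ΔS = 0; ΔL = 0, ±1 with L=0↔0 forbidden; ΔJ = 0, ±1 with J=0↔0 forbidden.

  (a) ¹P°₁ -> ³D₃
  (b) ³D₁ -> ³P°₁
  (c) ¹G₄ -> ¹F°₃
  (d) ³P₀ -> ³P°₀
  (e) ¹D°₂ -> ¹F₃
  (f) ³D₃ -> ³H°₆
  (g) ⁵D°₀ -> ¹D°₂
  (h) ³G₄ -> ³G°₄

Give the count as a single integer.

(a) forbidden (ΔS, ΔJ fail)
(b) allowed
(c) allowed
(d) forbidden (ΔJ fails)
(e) allowed
(f) forbidden (ΔL, ΔJ fail)
(g) forbidden (parity, ΔS, ΔJ fail)
(h) allowed
Total allowed: 4 of 8.

4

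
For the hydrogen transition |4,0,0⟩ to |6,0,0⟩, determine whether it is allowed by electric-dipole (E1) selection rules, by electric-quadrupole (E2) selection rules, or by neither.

Δl = 0 − 0 = +0; l_i + l_f = 0.
Δm_l = +0.
E1 (Δl = ±1, |Δm_l| ≤ 1): not satisfied.
E2 (Δl = 0,±2, l_i+l_f ≥ 2, |Δm_l| ≤ 2): not satisfied.

neither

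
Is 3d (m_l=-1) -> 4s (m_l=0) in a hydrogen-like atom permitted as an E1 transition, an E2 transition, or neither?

E2

Δl = 0 − 2 = -2; l_i + l_f = 2.
Δm_l = +1.
E1 (Δl = ±1, |Δm_l| ≤ 1): not satisfied.
E2 (Δl = 0,±2, l_i+l_f ≥ 2, |Δm_l| ≤ 2): satisfied.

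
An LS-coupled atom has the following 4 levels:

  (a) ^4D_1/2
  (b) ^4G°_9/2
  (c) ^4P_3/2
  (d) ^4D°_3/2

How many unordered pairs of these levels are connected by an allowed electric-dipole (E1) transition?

2

(a)–(b): forbidden (ΔL, ΔJ).
(a)–(c): forbidden (parity).
(a)–(d): allowed.
(b)–(c): forbidden (ΔL, ΔJ).
(b)–(d): forbidden (parity, ΔL, ΔJ).
(c)–(d): allowed.
Allowed pairs: 2 of 6.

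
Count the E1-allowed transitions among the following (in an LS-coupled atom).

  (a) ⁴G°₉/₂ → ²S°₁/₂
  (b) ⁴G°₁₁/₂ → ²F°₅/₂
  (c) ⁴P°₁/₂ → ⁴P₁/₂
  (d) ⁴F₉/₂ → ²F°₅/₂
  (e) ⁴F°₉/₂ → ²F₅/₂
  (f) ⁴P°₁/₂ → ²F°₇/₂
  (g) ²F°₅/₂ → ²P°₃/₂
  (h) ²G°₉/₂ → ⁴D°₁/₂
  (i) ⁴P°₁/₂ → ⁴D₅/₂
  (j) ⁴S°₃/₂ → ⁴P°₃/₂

(a) forbidden (parity, ΔS, ΔL, ΔJ fail)
(b) forbidden (parity, ΔS, ΔJ fail)
(c) allowed
(d) forbidden (ΔS, ΔJ fail)
(e) forbidden (ΔS, ΔJ fail)
(f) forbidden (parity, ΔS, ΔL, ΔJ fail)
(g) forbidden (parity, ΔL fail)
(h) forbidden (parity, ΔS, ΔL, ΔJ fail)
(i) forbidden (ΔJ fails)
(j) forbidden (parity fails)
Total allowed: 1 of 10.

1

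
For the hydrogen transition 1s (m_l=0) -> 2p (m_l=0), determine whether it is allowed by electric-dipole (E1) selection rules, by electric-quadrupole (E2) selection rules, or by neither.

E1

Δl = 1 − 0 = +1; l_i + l_f = 1.
Δm_l = +0.
E1 (Δl = ±1, |Δm_l| ≤ 1): satisfied.
E2 (Δl = 0,±2, l_i+l_f ≥ 2, |Δm_l| ≤ 2): not satisfied.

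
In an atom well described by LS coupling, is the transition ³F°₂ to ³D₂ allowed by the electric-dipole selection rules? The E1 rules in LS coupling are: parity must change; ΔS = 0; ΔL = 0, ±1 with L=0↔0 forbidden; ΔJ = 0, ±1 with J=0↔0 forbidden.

allowed

Initial level: S=1, L=3, J=2, parity odd. Final level: S=1, L=2, J=2, parity even.
Parity must change: odd → even — satisfied.
ΔS = 0: S: 1 → 1 — satisfied.
ΔL = 0, ±1 (not L=0↔0): L: 3 → 2, ΔL = -1 — satisfied.
ΔJ = 0, ±1 (not J=0↔0): J: 2 → 2, ΔJ = +0 — satisfied.
All four E1 rules are satisfied.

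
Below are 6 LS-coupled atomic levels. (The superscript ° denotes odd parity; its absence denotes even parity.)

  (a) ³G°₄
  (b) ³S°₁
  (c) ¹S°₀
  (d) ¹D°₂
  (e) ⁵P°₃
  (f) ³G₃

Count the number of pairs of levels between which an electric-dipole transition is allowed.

(a)–(b): forbidden (parity, ΔL, ΔJ).
(a)–(c): forbidden (parity, ΔS, ΔL, ΔJ).
(a)–(d): forbidden (parity, ΔS, ΔL, ΔJ).
(a)–(e): forbidden (parity, ΔS, ΔL).
(a)–(f): allowed.
(b)–(c): forbidden (parity, ΔS, ΔL).
(b)–(d): forbidden (parity, ΔS, ΔL).
(b)–(e): forbidden (parity, ΔS, ΔJ).
(b)–(f): forbidden (ΔL, ΔJ).
(c)–(d): forbidden (parity, ΔL, ΔJ).
(c)–(e): forbidden (parity, ΔS, ΔJ).
(c)–(f): forbidden (ΔS, ΔL, ΔJ).
(d)–(e): forbidden (parity, ΔS).
(d)–(f): forbidden (ΔS, ΔL).
(e)–(f): forbidden (ΔS, ΔL).
Allowed pairs: 1 of 15.

1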